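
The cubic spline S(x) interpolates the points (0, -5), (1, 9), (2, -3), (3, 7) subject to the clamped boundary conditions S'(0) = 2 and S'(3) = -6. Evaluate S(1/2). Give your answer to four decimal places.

2.1167

Write M_i for S''(x_i). With h_i = 1, 1, 1 and divided differences Δ_i = 14, -12, 10, the continuity of S' gives the tridiagonal system
  1·M_0 + 4·M_1 + 1·M_2 = 6(Δ_1 - Δ_0) = -156
  1·M_1 + 4·M_2 + 1·M_3 = 6(Δ_2 - Δ_1) = 132
Clamped end conditions give two more equations: 2h_0·M_0 + h_0·M_1 = 6(Δ_0 - S'(0)) = 72 and h_2·M_2 + 2h_2·M_3 = 6(S'(3) - Δ_2) = -96.
Solving: M_0 = 1108/15, M_1 = -1136/15, M_2 = 1096/15, M_3 = -1268/15.
On [0, 1], S(x) = -5 + 2·x + 554/15·x² - 374/15·x³.
With x = 1/2: S(1/2) = 127/60.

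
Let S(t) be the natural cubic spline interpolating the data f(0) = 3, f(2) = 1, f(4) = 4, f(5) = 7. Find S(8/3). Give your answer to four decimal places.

Let M_i = S''(x_i). Step sizes h_i = 2, 2, 1; slopes of the chords Δ_i = (y_(i+1) - y_i)/h_i = -1, 3/2, 3.
  2·M_0 + 8·M_1 + 2·M_2 = 6(Δ_1 - Δ_0) = 15
  2·M_1 + 6·M_2 + 1·M_3 = 6(Δ_2 - Δ_1) = 9
Natural end conditions: M_0 = M_3 = 0.
Solving the tridiagonal system: M_0 = 0, M_1 = 18/11, M_2 = 21/22, M_3 = 0.
On [2, 4], S(t) = 1 + 1/11·(t - 2) + 9/11·(t - 2)² - 5/88·(t - 2)³.
With (t - 2) = 2/3: S(8/3) = 38/27.

1.4074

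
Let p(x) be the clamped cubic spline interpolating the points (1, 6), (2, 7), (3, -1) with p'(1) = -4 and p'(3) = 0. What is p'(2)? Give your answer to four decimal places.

Write M_i for p''(x_i). With h_i = 1, 1 and divided differences Δ_i = 1, -8, the continuity of p' gives the tridiagonal system
  1·M_0 + 4·M_1 + 1·M_2 = 6(Δ_1 - Δ_0) = -54
Clamped end conditions give two more equations: 2h_0·M_0 + h_0·M_1 = 6(Δ_0 - p'(1)) = 30 and h_1·M_1 + 2h_1·M_2 = 6(p'(3) - Δ_1) = 48.
Solving: M_0 = 61/2, M_1 = -31, M_2 = 79/2.
On [2, 3], p'(x) = b_1 + 2c_1·(x - 2) + 3d_1·(x - 2)² with b_1 = Δ_1 - h_1(2M_1 + M_2)/6 = -17/4, c_1 = M_1/2 = -31/2, d_1 = (M_2 - M_1)/(6h_1) = 47/4. So p'(2) = -17/4.

-4.2500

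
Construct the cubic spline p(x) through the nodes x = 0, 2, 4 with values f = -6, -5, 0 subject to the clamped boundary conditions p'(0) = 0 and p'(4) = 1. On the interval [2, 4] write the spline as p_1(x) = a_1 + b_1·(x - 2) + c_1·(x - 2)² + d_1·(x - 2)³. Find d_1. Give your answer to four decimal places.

With M_i denoting the second derivative at x_i, h_i = 2, 2, and Δ_i = (y_(i+1) − y_i)/h_i = 1/2, 5/2:
  2·M_0 + 8·M_1 + 2·M_2 = 6(Δ_1 - Δ_0) = 12
Clamped end conditions give two more equations: 2h_0·M_0 + h_0·M_1 = 6(Δ_0 - p'(0)) = 3 and h_1·M_1 + 2h_1·M_2 = 6(p'(4) - Δ_1) = -9.
Solving the tridiagonal system: M_0 = -1/2, M_1 = 5/2, M_2 = -7/2.
On [2, 4], with p_1(x) = a_1 + b_1·(x - 2) + c_1·(x - 2)² + d_1·(x - 2)³: c_1 = M_1/2 = 5/4, d_1 = (M_2 - M_1)/(6h_1) = -1/2, b_1 = Δ_1 - h_1(2M_1 + M_2)/6 = 2.

-0.5000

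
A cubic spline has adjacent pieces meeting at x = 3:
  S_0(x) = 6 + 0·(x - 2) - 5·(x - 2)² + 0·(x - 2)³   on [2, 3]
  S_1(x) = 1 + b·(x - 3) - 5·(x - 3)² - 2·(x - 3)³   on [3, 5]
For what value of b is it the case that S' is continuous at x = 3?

S_0'(x) = 0 - 10·(x - 2) + 0·(x - 2)², so S_0'(3) = -10. On the right, S_1'(3) = b, so b = -10.

-10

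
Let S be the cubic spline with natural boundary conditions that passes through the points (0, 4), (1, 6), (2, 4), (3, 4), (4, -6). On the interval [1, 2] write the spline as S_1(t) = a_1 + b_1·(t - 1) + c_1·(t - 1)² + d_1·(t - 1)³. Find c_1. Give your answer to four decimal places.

-4.1786

Let M_i = S''(x_i). Step sizes h_i = 1, 1, 1, 1; slopes of the chords Δ_i = (y_(i+1) - y_i)/h_i = 2, -2, 0, -10.
  1·M_0 + 4·M_1 + 1·M_2 = 6(Δ_1 - Δ_0) = -24
  1·M_1 + 4·M_2 + 1·M_3 = 6(Δ_2 - Δ_1) = 12
  1·M_2 + 4·M_3 + 1·M_4 = 6(Δ_3 - Δ_2) = -60
Natural end conditions: M_0 = M_4 = 0.
Solving the tridiagonal system: M_0 = 0, M_1 = -117/14, M_2 = 66/7, M_3 = -243/14, M_4 = 0.
On [1, 2], with S_1(t) = a_1 + b_1·(t - 1) + c_1·(t - 1)² + d_1·(t - 1)³: c_1 = M_1/2 = -117/28, d_1 = (M_2 - M_1)/(6h_1) = 83/28, b_1 = Δ_1 - h_1(2M_1 + M_2)/6 = -11/14.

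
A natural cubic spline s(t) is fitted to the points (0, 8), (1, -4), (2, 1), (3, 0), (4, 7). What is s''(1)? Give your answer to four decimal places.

Put σ_i = s'' at the i-th knot. Here h = (1, 1, 1, 1) and Δ = (-12, 5, -1, 7), so the interior equations h_(i-1)·σ_(i-1) + 2(h_(i-1)+h_i)·σ_i + h_i·σ_(i+1) = 6(Δ_i − Δ_(i-1)) read
  1·σ_0 + 4·σ_1 + 1·σ_2 = 6(Δ_1 - Δ_0) = 102
  1·σ_1 + 4·σ_2 + 1·σ_3 = 6(Δ_2 - Δ_1) = -36
  1·σ_2 + 4·σ_3 + 1·σ_4 = 6(Δ_3 - Δ_2) = 48
Natural end conditions: σ_0 = σ_4 = 0.
Forward elimination and back-substitution give σ_0 = 0, σ_1 = 123/4, σ_2 = -21, σ_3 = 69/4, σ_4 = 0.

30.7500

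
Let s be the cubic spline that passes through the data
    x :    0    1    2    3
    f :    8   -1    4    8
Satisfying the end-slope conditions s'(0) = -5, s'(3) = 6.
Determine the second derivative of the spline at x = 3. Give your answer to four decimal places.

12.1333

With m_i denoting the second derivative at x_i, h_i = 1, 1, 1, and Δ_i = (y_(i+1) − y_i)/h_i = -9, 5, 4:
  1·m_0 + 4·m_1 + 1·m_2 = 6(Δ_1 - Δ_0) = 84
  1·m_1 + 4·m_2 + 1·m_3 = 6(Δ_2 - Δ_1) = -6
Clamped end conditions give two more equations: 2h_0·m_0 + h_0·m_1 = 6(Δ_0 - s'(0)) = -24 and h_2·m_2 + 2h_2·m_3 = 6(s'(3) - Δ_2) = 12.
Hence m_0 = -412/15, m_1 = 464/15, m_2 = -184/15, m_3 = 182/15.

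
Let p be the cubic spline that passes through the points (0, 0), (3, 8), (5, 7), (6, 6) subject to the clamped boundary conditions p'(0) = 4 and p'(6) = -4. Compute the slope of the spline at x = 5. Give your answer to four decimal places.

0.0263

With M_i denoting the second derivative at x_i, h_i = 3, 2, 1, and Δ_i = (y_(i+1) − y_i)/h_i = 8/3, -1/2, -1:
  3·M_0 + 10·M_1 + 2·M_2 = 6(Δ_1 - Δ_0) = -19
  2·M_1 + 6·M_2 + 1·M_3 = 6(Δ_2 - Δ_1) = -3
Clamped end conditions give two more equations: 2h_0·M_0 + h_0·M_1 = 6(Δ_0 - p'(0)) = -8 and h_2·M_2 + 2h_2·M_3 = 6(p'(6) - Δ_2) = -18.
Solving: M_0 = -13/57, M_1 = -42/19, M_2 = 36/19, M_3 = -189/19.
On [5, 6], p'(x) = b_2 + 2c_2·(x - 5) + 3d_2·(x - 5)² with b_2 = Δ_2 - h_2(2M_2 + M_3)/6 = 1/38, c_2 = M_2/2 = 18/19, d_2 = (M_3 - M_2)/(6h_2) = -75/38. So p'(5) = 1/38.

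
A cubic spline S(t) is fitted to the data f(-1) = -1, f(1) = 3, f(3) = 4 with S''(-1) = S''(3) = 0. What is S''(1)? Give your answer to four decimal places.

-1.1250

With M_i denoting the second derivative at x_i, h_i = 2, 2, and Δ_i = (y_(i+1) − y_i)/h_i = 2, 1/2:
  2·M_0 + 8·M_1 + 2·M_2 = 6(Δ_1 - Δ_0) = -9
Natural end conditions: M_0 = M_2 = 0.
Solving: M_0 = 0, M_1 = -9/8, M_2 = 0.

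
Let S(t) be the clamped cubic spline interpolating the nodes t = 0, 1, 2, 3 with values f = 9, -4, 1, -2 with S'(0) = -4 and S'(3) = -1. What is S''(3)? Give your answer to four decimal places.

Let σ_i = S''(x_i). Step sizes h_i = 1, 1, 1; slopes of the chords Δ_i = (y_(i+1) - y_i)/h_i = -13, 5, -3.
  1·σ_0 + 4·σ_1 + 1·σ_2 = 6(Δ_1 - Δ_0) = 108
  1·σ_1 + 4·σ_2 + 1·σ_3 = 6(Δ_2 - Δ_1) = -48
Clamped end conditions give two more equations: 2h_0·σ_0 + h_0·σ_1 = 6(Δ_0 - S'(0)) = -54 and h_2·σ_2 + 2h_2·σ_3 = 6(S'(3) - Δ_2) = 12.
Forward elimination and back-substitution give σ_0 = -252/5, σ_1 = 234/5, σ_2 = -144/5, σ_3 = 102/5.

20.4000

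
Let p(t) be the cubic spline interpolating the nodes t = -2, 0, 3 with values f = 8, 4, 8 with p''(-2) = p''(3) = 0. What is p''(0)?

2

Put σ_i = p'' at the i-th knot. Here h = (2, 3) and Δ = (-2, 4/3), so the interior equations h_(i-1)·σ_(i-1) + 2(h_(i-1)+h_i)·σ_i + h_i·σ_(i+1) = 6(Δ_i − Δ_(i-1)) read
  2·σ_0 + 10·σ_1 + 3·σ_2 = 6(Δ_1 - Δ_0) = 20
Natural end conditions: σ_0 = σ_2 = 0.
Forward elimination and back-substitution give σ_0 = 0, σ_1 = 2, σ_2 = 0.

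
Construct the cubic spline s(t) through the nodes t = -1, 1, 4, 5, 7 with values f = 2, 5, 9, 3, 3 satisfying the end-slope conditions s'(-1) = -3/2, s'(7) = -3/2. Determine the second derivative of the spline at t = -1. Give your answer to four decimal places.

3.8603

With M_i denoting the second derivative at x_i, h_i = 2, 3, 1, 2, and Δ_i = (y_(i+1) − y_i)/h_i = 3/2, 4/3, -6, 0:
  2·M_0 + 10·M_1 + 3·M_2 = 6(Δ_1 - Δ_0) = -1
  3·M_1 + 8·M_2 + 1·M_3 = 6(Δ_2 - Δ_1) = -44
  1·M_2 + 6·M_3 + 2·M_4 = 6(Δ_3 - Δ_2) = 36
Clamped end conditions give two more equations: 2h_0·M_0 + h_0·M_1 = 6(Δ_0 - s'(-1)) = 18 and h_3·M_3 + 2h_3·M_4 = 6(s'(7) - Δ_3) = -9.
Solving: M_0 = 525/136, M_1 = 87/68, M_2 = -1463/204, M_3 = 1945/204, M_4 = -2863/408.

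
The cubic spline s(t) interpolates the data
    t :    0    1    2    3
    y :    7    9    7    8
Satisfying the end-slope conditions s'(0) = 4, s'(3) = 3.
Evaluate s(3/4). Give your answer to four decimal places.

Write σ_i for s''(x_i). With h_i = 1, 1, 1 and divided differences Δ_i = 2, -2, 1, the continuity of s' gives the tridiagonal system
  1·σ_0 + 4·σ_1 + 1·σ_2 = 6(Δ_1 - Δ_0) = -24
  1·σ_1 + 4·σ_2 + 1·σ_3 = 6(Δ_2 - Δ_1) = 18
Clamped end conditions give two more equations: 2h_0·σ_0 + h_0·σ_1 = 6(Δ_0 - s'(0)) = -12 and h_2·σ_2 + 2h_2·σ_3 = 6(s'(3) - Δ_2) = 12.
Forward elimination and back-substitution give σ_0 = -8/3, σ_1 = -20/3, σ_2 = 16/3, σ_3 = 10/3.
On [0, 1], s(t) = 7 + 4·t - 4/3·t² - 2/3·t³.
With t = 3/4: s(3/4) = 287/32.

8.9688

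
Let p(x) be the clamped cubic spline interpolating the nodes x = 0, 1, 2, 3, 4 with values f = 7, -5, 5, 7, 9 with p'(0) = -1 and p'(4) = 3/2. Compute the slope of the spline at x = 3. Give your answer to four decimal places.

Put M_i = p'' at the i-th knot. Here h = (1, 1, 1, 1) and Δ = (-12, 10, 2, 2), so the interior equations h_(i-1)·M_(i-1) + 2(h_(i-1)+h_i)·M_i + h_i·M_(i+1) = 6(Δ_i − Δ_(i-1)) read
  1·M_0 + 4·M_1 + 1·M_2 = 6(Δ_1 - Δ_0) = 132
  1·M_1 + 4·M_2 + 1·M_3 = 6(Δ_2 - Δ_1) = -48
  1·M_2 + 4·M_3 + 1·M_4 = 6(Δ_3 - Δ_2) = 0
Clamped end conditions give two more equations: 2h_0·M_0 + h_0·M_1 = 6(Δ_0 - p'(0)) = -66 and h_3·M_3 + 2h_3·M_4 = 6(p'(4) - Δ_3) = -3.
Solving: M_0 = -3391/56, M_1 = 1543/28, M_2 = -223/8, M_3 = 235/28, M_4 = -319/56.
On [3, 4], p'(x) = b_3 + 2c_3·(x - 3) + 3d_3·(x - 3)² with b_3 = Δ_3 - h_3(2M_3 + M_4)/6 = 17/112, c_3 = M_3/2 = 235/56, d_3 = (M_4 - M_3)/(6h_3) = -263/112. So p'(3) = 17/112.

0.1518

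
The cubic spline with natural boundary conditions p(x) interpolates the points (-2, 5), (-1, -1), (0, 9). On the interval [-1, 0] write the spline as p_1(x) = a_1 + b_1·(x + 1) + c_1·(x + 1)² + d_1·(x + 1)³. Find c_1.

12

With M_i denoting the second derivative at x_i, h_i = 1, 1, and Δ_i = (y_(i+1) − y_i)/h_i = -6, 10:
  1·M_0 + 4·M_1 + 1·M_2 = 6(Δ_1 - Δ_0) = 96
Natural end conditions: M_0 = M_2 = 0.
Solving the tridiagonal system: M_0 = 0, M_1 = 24, M_2 = 0.
On [-1, 0], with p_1(x) = a_1 + b_1·(x + 1) + c_1·(x + 1)² + d_1·(x + 1)³: c_1 = M_1/2 = 12, d_1 = (M_2 - M_1)/(6h_1) = -4, b_1 = Δ_1 - h_1(2M_1 + M_2)/6 = 2.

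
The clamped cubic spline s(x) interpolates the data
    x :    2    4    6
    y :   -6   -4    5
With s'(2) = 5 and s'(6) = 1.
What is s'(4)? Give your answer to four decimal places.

Put m_i = s'' at the i-th knot. Here h = (2, 2) and Δ = (1, 9/2), so the interior equations h_(i-1)·m_(i-1) + 2(h_(i-1)+h_i)·m_i + h_i·m_(i+1) = 6(Δ_i − Δ_(i-1)) read
  2·m_0 + 8·m_1 + 2·m_2 = 6(Δ_1 - Δ_0) = 21
Clamped end conditions give two more equations: 2h_0·m_0 + h_0·m_1 = 6(Δ_0 - s'(2)) = -24 and h_1·m_1 + 2h_1·m_2 = 6(s'(6) - Δ_1) = -21.
Solving the tridiagonal system: m_0 = -77/8, m_1 = 29/4, m_2 = -71/8.
On [4, 6], s'(x) = b_1 + 2c_1·(x - 4) + 3d_1·(x - 4)² with b_1 = Δ_1 - h_1(2m_1 + m_2)/6 = 21/8, c_1 = m_1/2 = 29/8, d_1 = (m_2 - m_1)/(6h_1) = -43/32. So s'(4) = 21/8.

2.6250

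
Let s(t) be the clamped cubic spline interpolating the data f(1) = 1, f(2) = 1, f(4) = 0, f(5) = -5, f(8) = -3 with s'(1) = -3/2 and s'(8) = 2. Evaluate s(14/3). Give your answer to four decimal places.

With σ_i denoting the second derivative at x_i, h_i = 1, 2, 1, 3, and Δ_i = (y_(i+1) − y_i)/h_i = 0, -1/2, -5, 2/3:
  1·σ_0 + 6·σ_1 + 2·σ_2 = 6(Δ_1 - Δ_0) = -3
  2·σ_1 + 6·σ_2 + 1·σ_3 = 6(Δ_2 - Δ_1) = -27
  1·σ_2 + 8·σ_3 + 3·σ_4 = 6(Δ_3 - Δ_2) = 34
Clamped end conditions give two more equations: 2h_0·σ_0 + h_0·σ_1 = 6(Δ_0 - s'(1)) = 9 and h_3·σ_3 + 2h_3·σ_4 = 6(s'(8) - Δ_3) = 8.
Solving the tridiagonal system: σ_0 = 507/122, σ_1 = 42/61, σ_2 = -1377/244, σ_3 = 669/122, σ_4 = -1031/732.
On [4, 5], s(t) = 0 - 246/61·(t - 4) - 1377/488·(t - 4)² + 905/488·(t - 4)³.
With (t - 4) = 2/3: s(14/3) = -11177/3294.

-3.3931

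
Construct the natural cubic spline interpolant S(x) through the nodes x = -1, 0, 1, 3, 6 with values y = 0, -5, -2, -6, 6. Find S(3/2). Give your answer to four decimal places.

-1.8382

Write m_i for S''(x_i). With h_i = 1, 1, 2, 3 and divided differences Δ_i = -5, 3, -2, 4, the continuity of S' gives the tridiagonal system
  1·m_0 + 4·m_1 + 1·m_2 = 6(Δ_1 - Δ_0) = 48
  1·m_1 + 6·m_2 + 2·m_3 = 6(Δ_2 - Δ_1) = -30
  2·m_2 + 10·m_3 + 3·m_4 = 6(Δ_3 - Δ_2) = 36
Natural end conditions: m_0 = m_4 = 0.
Solving: m_0 = 0, m_1 = 1530/107, m_2 = -984/107, m_3 = 582/107, m_4 = 0.
On [1, 3], S(x) = -2 + 248/107·(x - 1) - 492/107·(x - 1)² + 261/214·(x - 1)³.
With (x - 1) = 1/2: S(3/2) = -3147/1712.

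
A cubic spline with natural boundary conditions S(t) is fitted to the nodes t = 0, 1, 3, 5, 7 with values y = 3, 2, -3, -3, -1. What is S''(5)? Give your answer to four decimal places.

Put σ_i = S'' at the i-th knot. Here h = (1, 2, 2, 2) and Δ = (-1, -5/2, 0, 1), so the interior equations h_(i-1)·σ_(i-1) + 2(h_(i-1)+h_i)·σ_i + h_i·σ_(i+1) = 6(Δ_i − Δ_(i-1)) read
  1·σ_0 + 6·σ_1 + 2·σ_2 = 6(Δ_1 - Δ_0) = -9
  2·σ_1 + 8·σ_2 + 2·σ_3 = 6(Δ_2 - Δ_1) = 15
  2·σ_2 + 8·σ_3 + 2·σ_4 = 6(Δ_3 - Δ_2) = 6
Natural end conditions: σ_0 = σ_4 = 0.
Solving: σ_0 = 0, σ_1 = -189/82, σ_2 = 99/41, σ_3 = 6/41, σ_4 = 0.

0.1463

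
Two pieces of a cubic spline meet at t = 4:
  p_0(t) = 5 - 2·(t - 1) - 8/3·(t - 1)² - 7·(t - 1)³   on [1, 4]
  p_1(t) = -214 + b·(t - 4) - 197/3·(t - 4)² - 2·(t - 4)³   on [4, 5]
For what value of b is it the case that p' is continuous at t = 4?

p_0'(t) = -2 - 16/3·(t - 1) - 21·(t - 1)², so p_0'(4) = -207. On the right, p_1'(4) = b, so b = -207.

-207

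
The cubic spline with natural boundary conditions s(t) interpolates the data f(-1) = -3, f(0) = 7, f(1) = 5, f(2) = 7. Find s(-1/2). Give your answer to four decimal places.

3.3000

Let M_i = s''(x_i). Step sizes h_i = 1, 1, 1; slopes of the chords Δ_i = (y_(i+1) - y_i)/h_i = 10, -2, 2.
  1·M_0 + 4·M_1 + 1·M_2 = 6(Δ_1 - Δ_0) = -72
  1·M_1 + 4·M_2 + 1·M_3 = 6(Δ_2 - Δ_1) = 24
Natural end conditions: M_0 = M_3 = 0.
Forward elimination and back-substitution give M_0 = 0, M_1 = -104/5, M_2 = 56/5, M_3 = 0.
On [-1, 0], s(t) = -3 + 202/15·(t + 1) + 0·(t + 1)² - 52/15·(t + 1)³.
With (t + 1) = 1/2: s(-1/2) = 33/10.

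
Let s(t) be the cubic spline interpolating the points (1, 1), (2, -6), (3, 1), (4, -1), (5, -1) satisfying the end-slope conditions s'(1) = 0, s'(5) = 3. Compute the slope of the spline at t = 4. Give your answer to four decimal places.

Put σ_i = s'' at the i-th knot. Here h = (1, 1, 1, 1) and Δ = (-7, 7, -2, 0), so the interior equations h_(i-1)·σ_(i-1) + 2(h_(i-1)+h_i)·σ_i + h_i·σ_(i+1) = 6(Δ_i − Δ_(i-1)) read
  1·σ_0 + 4·σ_1 + 1·σ_2 = 6(Δ_1 - Δ_0) = 84
  1·σ_1 + 4·σ_2 + 1·σ_3 = 6(Δ_2 - Δ_1) = -54
  1·σ_2 + 4·σ_3 + 1·σ_4 = 6(Δ_3 - Δ_2) = 12
Clamped end conditions give two more equations: 2h_0·σ_0 + h_0·σ_1 = 6(Δ_0 - s'(1)) = -42 and h_3·σ_3 + 2h_3·σ_4 = 6(s'(5) - Δ_3) = 18.
Forward elimination and back-substitution give σ_0 = -1107/28, σ_1 = 519/14, σ_2 = -99/4, σ_3 = 111/14, σ_4 = 141/28.
On [4, 5], s'(t) = b_3 + 2c_3·(t - 4) + 3d_3·(t - 4)² with b_3 = Δ_3 - h_3(2σ_3 + σ_4)/6 = -195/56, c_3 = σ_3/2 = 111/28, d_3 = (σ_4 - σ_3)/(6h_3) = -27/56. So s'(4) = -195/56.

-3.4821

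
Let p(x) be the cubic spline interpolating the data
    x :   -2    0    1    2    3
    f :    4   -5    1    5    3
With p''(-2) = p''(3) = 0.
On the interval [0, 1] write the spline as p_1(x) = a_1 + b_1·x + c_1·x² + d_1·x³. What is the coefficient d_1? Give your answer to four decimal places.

Let σ_i = p''(x_i). Step sizes h_i = 2, 1, 1, 1; slopes of the chords Δ_i = (y_(i+1) - y_i)/h_i = -9/2, 6, 4, -2.
  2·σ_0 + 6·σ_1 + 1·σ_2 = 6(Δ_1 - Δ_0) = 63
  1·σ_1 + 4·σ_2 + 1·σ_3 = 6(Δ_2 - Δ_1) = -12
  1·σ_2 + 4·σ_3 + 1·σ_4 = 6(Δ_3 - Δ_2) = -36
Natural end conditions: σ_0 = σ_4 = 0.
Solving the tridiagonal system: σ_0 = 0, σ_1 = 957/86, σ_2 = -162/43, σ_3 = -693/86, σ_4 = 0.
On [0, 1], with p_1(x) = a_1 + b_1·x + c_1·x² + d_1·x³: c_1 = σ_1/2 = 957/172, d_1 = (σ_2 - σ_1)/(6h_1) = -427/172, b_1 = Δ_1 - h_1(2σ_1 + σ_2)/6 = 251/86.

-2.4826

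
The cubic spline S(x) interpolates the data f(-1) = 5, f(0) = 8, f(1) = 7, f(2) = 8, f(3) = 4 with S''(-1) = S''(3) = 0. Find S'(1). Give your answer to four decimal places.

0.1250

Let M_i = S''(x_i). Step sizes h_i = 1, 1, 1, 1; slopes of the chords Δ_i = (y_(i+1) - y_i)/h_i = 3, -1, 1, -4.
  1·M_0 + 4·M_1 + 1·M_2 = 6(Δ_1 - Δ_0) = -24
  1·M_1 + 4·M_2 + 1·M_3 = 6(Δ_2 - Δ_1) = 12
  1·M_2 + 4·M_3 + 1·M_4 = 6(Δ_3 - Δ_2) = -30
Natural end conditions: M_0 = M_4 = 0.
Forward elimination and back-substitution give M_0 = 0, M_1 = -219/28, M_2 = 51/7, M_3 = -261/28, M_4 = 0.
On [1, 2], S'(x) = b_2 + 2c_2·(x - 1) + 3d_2·(x - 1)² with b_2 = Δ_2 - h_2(2M_2 + M_3)/6 = 1/8, c_2 = M_2/2 = 51/14, d_2 = (M_3 - M_2)/(6h_2) = -155/56. So S'(1) = 1/8.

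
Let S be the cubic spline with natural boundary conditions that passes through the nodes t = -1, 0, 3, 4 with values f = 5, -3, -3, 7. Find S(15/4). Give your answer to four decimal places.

4.2614

Write M_i for S''(x_i). With h_i = 1, 3, 1 and divided differences Δ_i = -8, 0, 10, the continuity of S' gives the tridiagonal system
  1·M_0 + 8·M_1 + 3·M_2 = 6(Δ_1 - Δ_0) = 48
  3·M_1 + 8·M_2 + 1·M_3 = 6(Δ_2 - Δ_1) = 60
Natural end conditions: M_0 = M_3 = 0.
Solving: M_0 = 0, M_1 = 204/55, M_2 = 336/55, M_3 = 0.
On [3, 4], S(t) = -3 + 438/55·(t - 3) + 168/55·(t - 3)² - 56/55·(t - 3)³.
With (t - 3) = 3/4: S(15/4) = 375/88.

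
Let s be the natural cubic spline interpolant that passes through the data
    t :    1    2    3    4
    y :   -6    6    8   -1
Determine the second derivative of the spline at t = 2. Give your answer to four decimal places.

Let m_i = s''(x_i). Step sizes h_i = 1, 1, 1; slopes of the chords Δ_i = (y_(i+1) - y_i)/h_i = 12, 2, -9.
  1·m_0 + 4·m_1 + 1·m_2 = 6(Δ_1 - Δ_0) = -60
  1·m_1 + 4·m_2 + 1·m_3 = 6(Δ_2 - Δ_1) = -66
Natural end conditions: m_0 = m_3 = 0.
Hence m_0 = 0, m_1 = -58/5, m_2 = -68/5, m_3 = 0.

-11.6000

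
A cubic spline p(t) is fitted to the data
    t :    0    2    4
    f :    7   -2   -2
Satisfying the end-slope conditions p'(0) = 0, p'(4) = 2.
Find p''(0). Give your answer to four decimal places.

-9.6250

With M_i denoting the second derivative at x_i, h_i = 2, 2, and Δ_i = (y_(i+1) − y_i)/h_i = -9/2, 0:
  2·M_0 + 8·M_1 + 2·M_2 = 6(Δ_1 - Δ_0) = 27
Clamped end conditions give two more equations: 2h_0·M_0 + h_0·M_1 = 6(Δ_0 - p'(0)) = -27 and h_1·M_1 + 2h_1·M_2 = 6(p'(4) - Δ_1) = 12.
Solving the tridiagonal system: M_0 = -77/8, M_1 = 23/4, M_2 = 1/8.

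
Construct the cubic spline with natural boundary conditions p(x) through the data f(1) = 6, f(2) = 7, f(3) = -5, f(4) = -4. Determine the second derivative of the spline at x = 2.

-26

Put M_i = p'' at the i-th knot. Here h = (1, 1, 1) and Δ = (1, -12, 1), so the interior equations h_(i-1)·M_(i-1) + 2(h_(i-1)+h_i)·M_i + h_i·M_(i+1) = 6(Δ_i − Δ_(i-1)) read
  1·M_0 + 4·M_1 + 1·M_2 = 6(Δ_1 - Δ_0) = -78
  1·M_1 + 4·M_2 + 1·M_3 = 6(Δ_2 - Δ_1) = 78
Natural end conditions: M_0 = M_3 = 0.
Solving the tridiagonal system: M_0 = 0, M_1 = -26, M_2 = 26, M_3 = 0.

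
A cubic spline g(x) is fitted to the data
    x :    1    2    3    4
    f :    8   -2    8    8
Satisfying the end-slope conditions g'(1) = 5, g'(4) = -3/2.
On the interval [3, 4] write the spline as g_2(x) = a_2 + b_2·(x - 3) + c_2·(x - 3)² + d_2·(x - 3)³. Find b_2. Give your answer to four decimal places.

8.7333

Write m_i for g''(x_i). With h_i = 1, 1, 1 and divided differences Δ_i = -10, 10, 0, the continuity of g' gives the tridiagonal system
  1·m_0 + 4·m_1 + 1·m_2 = 6(Δ_1 - Δ_0) = 120
  1·m_1 + 4·m_2 + 1·m_3 = 6(Δ_2 - Δ_1) = -60
Clamped end conditions give two more equations: 2h_0·m_0 + h_0·m_1 = 6(Δ_0 - g'(1)) = -90 and h_2·m_2 + 2h_2·m_3 = 6(g'(4) - Δ_2) = -9.
Forward elimination and back-substitution give m_0 = -1097/15, m_1 = 844/15, m_2 = -479/15, m_3 = 172/15.
On [3, 4], with g_2(x) = a_2 + b_2·(x - 3) + c_2·(x - 3)² + d_2·(x - 3)³: c_2 = m_2/2 = -479/30, d_2 = (m_3 - m_2)/(6h_2) = 217/30, b_2 = Δ_2 - h_2(2m_2 + m_3)/6 = 131/15.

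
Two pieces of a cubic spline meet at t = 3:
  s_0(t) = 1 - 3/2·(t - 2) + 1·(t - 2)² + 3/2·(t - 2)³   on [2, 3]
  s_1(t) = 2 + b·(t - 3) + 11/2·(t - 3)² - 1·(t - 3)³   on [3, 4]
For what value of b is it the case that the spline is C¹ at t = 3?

s_0'(t) = -3/2 + 2·(t - 2) + 9/2·(t - 2)², so s_0'(3) = 5. On the right, s_1'(3) = b, so b = 5.

5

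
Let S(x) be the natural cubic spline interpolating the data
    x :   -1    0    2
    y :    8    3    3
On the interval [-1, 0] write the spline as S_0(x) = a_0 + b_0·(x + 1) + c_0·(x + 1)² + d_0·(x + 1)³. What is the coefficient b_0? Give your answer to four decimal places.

-5.8333

With M_i denoting the second derivative at x_i, h_i = 1, 2, and Δ_i = (y_(i+1) − y_i)/h_i = -5, 0:
  1·M_0 + 6·M_1 + 2·M_2 = 6(Δ_1 - Δ_0) = 30
Natural end conditions: M_0 = M_2 = 0.
Forward elimination and back-substitution give M_0 = 0, M_1 = 5, M_2 = 0.
On [-1, 0], with S_0(x) = a_0 + b_0·(x + 1) + c_0·(x + 1)² + d_0·(x + 1)³: c_0 = M_0/2 = 0, d_0 = (M_1 - M_0)/(6h_0) = 5/6, b_0 = Δ_0 - h_0(2M_0 + M_1)/6 = -35/6.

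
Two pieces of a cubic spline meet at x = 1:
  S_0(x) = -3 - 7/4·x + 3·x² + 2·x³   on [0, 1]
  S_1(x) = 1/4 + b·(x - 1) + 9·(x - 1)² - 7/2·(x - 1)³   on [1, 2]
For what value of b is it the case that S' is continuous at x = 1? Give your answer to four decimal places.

S_0'(x) = -7/4 + 6·x + 6·x², so S_0'(1) = 41/4. On the right, S_1'(1) = b, so b = 41/4.

10.2500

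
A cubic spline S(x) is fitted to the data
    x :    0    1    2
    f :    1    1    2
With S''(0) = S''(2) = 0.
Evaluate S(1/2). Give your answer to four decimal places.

0.9063

Put M_i = S'' at the i-th knot. Here h = (1, 1) and Δ = (0, 1), so the interior equations h_(i-1)·M_(i-1) + 2(h_(i-1)+h_i)·M_i + h_i·M_(i+1) = 6(Δ_i − Δ_(i-1)) read
  1·M_0 + 4·M_1 + 1·M_2 = 6(Δ_1 - Δ_0) = 6
Natural end conditions: M_0 = M_2 = 0.
Hence M_0 = 0, M_1 = 3/2, M_2 = 0.
On [0, 1], S(x) = 1 - 1/4·x + 0·x² + 1/4·x³.
With x = 1/2: S(1/2) = 29/32.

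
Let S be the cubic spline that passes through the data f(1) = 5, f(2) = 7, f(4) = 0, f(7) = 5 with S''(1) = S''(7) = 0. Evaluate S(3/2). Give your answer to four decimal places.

Write m_i for S''(x_i). With h_i = 1, 2, 3 and divided differences Δ_i = 2, -7/2, 5/3, the continuity of S' gives the tridiagonal system
  1·m_0 + 6·m_1 + 2·m_2 = 6(Δ_1 - Δ_0) = -33
  2·m_1 + 10·m_2 + 3·m_3 = 6(Δ_2 - Δ_1) = 31
Natural end conditions: m_0 = m_3 = 0.
Hence m_0 = 0, m_1 = -7, m_2 = 9/2, m_3 = 0.
On [1, 2], S(t) = 5 + 19/6·(t - 1) + 0·(t - 1)² - 7/6·(t - 1)³.
With (t - 1) = 1/2: S(3/2) = 103/16.

6.4375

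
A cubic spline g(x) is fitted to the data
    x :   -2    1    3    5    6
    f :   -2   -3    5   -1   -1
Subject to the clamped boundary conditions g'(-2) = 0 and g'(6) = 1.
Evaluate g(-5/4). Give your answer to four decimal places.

Write M_i for g''(x_i). With h_i = 3, 2, 2, 1 and divided differences Δ_i = -1/3, 4, -3, 0, the continuity of g' gives the tridiagonal system
  3·M_0 + 10·M_1 + 2·M_2 = 6(Δ_1 - Δ_0) = 26
  2·M_1 + 8·M_2 + 2·M_3 = 6(Δ_2 - Δ_1) = -42
  2·M_2 + 6·M_3 + 1·M_4 = 6(Δ_3 - Δ_2) = 18
Clamped end conditions give two more equations: 2h_0·M_0 + h_0·M_1 = 6(Δ_0 - g'(-2)) = -2 and h_3·M_3 + 2h_3·M_4 = 6(g'(6) - Δ_3) = 6.
Solving: M_0 = -907/318, M_1 = 267/53, M_2 = -1677/212, M_3 = 297/53, M_4 = 21/106.
On [-2, 1], g(x) = -2 + 0·(x + 2) - 907/636·(x + 2)² + 2509/5724·(x + 2)³.
With (x + 2) = 3/4: g(-5/4) = -35511/13568.

-2.6173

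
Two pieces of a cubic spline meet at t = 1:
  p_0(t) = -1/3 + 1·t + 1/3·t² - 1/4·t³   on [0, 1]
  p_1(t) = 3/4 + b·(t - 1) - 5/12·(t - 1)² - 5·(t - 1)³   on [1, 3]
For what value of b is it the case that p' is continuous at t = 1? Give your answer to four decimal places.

p_0'(t) = 1 + 2/3·t - 3/4·t², so p_0'(1) = 11/12. On the right, p_1'(1) = b, so b = 11/12.

0.9167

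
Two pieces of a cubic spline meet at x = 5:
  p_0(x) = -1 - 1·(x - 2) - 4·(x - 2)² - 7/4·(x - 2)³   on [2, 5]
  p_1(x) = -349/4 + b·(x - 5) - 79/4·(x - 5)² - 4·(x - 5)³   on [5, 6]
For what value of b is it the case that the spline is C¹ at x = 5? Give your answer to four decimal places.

p_0'(x) = -1 - 8·(x - 2) - 21/4·(x - 2)², so p_0'(5) = -289/4. On the right, p_1'(5) = b, so b = -289/4.

-72.2500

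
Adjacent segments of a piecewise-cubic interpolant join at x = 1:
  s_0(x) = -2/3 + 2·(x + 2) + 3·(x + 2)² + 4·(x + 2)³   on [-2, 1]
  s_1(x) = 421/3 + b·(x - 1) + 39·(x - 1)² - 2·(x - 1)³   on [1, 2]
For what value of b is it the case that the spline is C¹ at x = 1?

128

s_0'(x) = 2 + 6·(x + 2) + 12·(x + 2)², so s_0'(1) = 128. On the right, s_1'(1) = b, so b = 128.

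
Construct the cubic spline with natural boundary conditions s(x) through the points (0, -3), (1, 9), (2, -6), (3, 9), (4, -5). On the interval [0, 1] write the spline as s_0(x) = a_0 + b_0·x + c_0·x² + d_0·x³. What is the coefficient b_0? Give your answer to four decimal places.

21.8929

Put M_i = s'' at the i-th knot. Here h = (1, 1, 1, 1) and Δ = (12, -15, 15, -14), so the interior equations h_(i-1)·M_(i-1) + 2(h_(i-1)+h_i)·M_i + h_i·M_(i+1) = 6(Δ_i − Δ_(i-1)) read
  1·M_0 + 4·M_1 + 1·M_2 = 6(Δ_1 - Δ_0) = -162
  1·M_1 + 4·M_2 + 1·M_3 = 6(Δ_2 - Δ_1) = 180
  1·M_2 + 4·M_3 + 1·M_4 = 6(Δ_3 - Δ_2) = -174
Natural end conditions: M_0 = M_4 = 0.
Solving the tridiagonal system: M_0 = 0, M_1 = -831/14, M_2 = 528/7, M_3 = -873/14, M_4 = 0.
On [0, 1], with s_0(x) = a_0 + b_0·x + c_0·x² + d_0·x³: c_0 = M_0/2 = 0, d_0 = (M_1 - M_0)/(6h_0) = -277/28, b_0 = Δ_0 - h_0(2M_0 + M_1)/6 = 613/28.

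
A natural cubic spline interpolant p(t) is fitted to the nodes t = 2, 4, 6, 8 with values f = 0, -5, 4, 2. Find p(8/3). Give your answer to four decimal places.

-2.9901

With M_i denoting the second derivative at x_i, h_i = 2, 2, 2, and Δ_i = (y_(i+1) − y_i)/h_i = -5/2, 9/2, -1:
  2·M_0 + 8·M_1 + 2·M_2 = 6(Δ_1 - Δ_0) = 42
  2·M_1 + 8·M_2 + 2·M_3 = 6(Δ_2 - Δ_1) = -33
Natural end conditions: M_0 = M_3 = 0.
Forward elimination and back-substitution give M_0 = 0, M_1 = 67/10, M_2 = -29/5, M_3 = 0.
On [2, 4], p(t) = 0 - 71/15·(t - 2) + 0·(t - 2)² + 67/120·(t - 2)³.
With (t - 2) = 2/3: p(8/3) = -1211/405.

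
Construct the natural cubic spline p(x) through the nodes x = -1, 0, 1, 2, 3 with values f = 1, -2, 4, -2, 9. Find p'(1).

-1

Write M_i for p''(x_i). With h_i = 1, 1, 1, 1 and divided differences Δ_i = -3, 6, -6, 11, the continuity of p' gives the tridiagonal system
  1·M_0 + 4·M_1 + 1·M_2 = 6(Δ_1 - Δ_0) = 54
  1·M_1 + 4·M_2 + 1·M_3 = 6(Δ_2 - Δ_1) = -72
  1·M_2 + 4·M_3 + 1·M_4 = 6(Δ_3 - Δ_2) = 102
Natural end conditions: M_0 = M_4 = 0.
Solving the tridiagonal system: M_0 = 0, M_1 = 150/7, M_2 = -222/7, M_3 = 234/7, M_4 = 0.
On [1, 2], p'(x) = b_2 + 2c_2·(x - 1) + 3d_2·(x - 1)² with b_2 = Δ_2 - h_2(2M_2 + M_3)/6 = -1, c_2 = M_2/2 = -111/7, d_2 = (M_3 - M_2)/(6h_2) = 76/7. So p'(1) = -1.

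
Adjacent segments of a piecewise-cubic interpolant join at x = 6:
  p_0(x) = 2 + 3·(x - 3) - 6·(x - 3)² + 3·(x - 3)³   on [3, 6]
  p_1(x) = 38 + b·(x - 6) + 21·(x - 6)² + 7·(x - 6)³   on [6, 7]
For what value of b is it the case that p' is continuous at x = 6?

48

p_0'(x) = 3 - 12·(x - 3) + 9·(x - 3)², so p_0'(6) = 48. On the right, p_1'(6) = b, so b = 48.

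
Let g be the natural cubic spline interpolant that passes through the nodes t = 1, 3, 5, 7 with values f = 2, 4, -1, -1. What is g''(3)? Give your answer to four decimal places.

With m_i denoting the second derivative at x_i, h_i = 2, 2, 2, and Δ_i = (y_(i+1) − y_i)/h_i = 1, -5/2, 0:
  2·m_0 + 8·m_1 + 2·m_2 = 6(Δ_1 - Δ_0) = -21
  2·m_1 + 8·m_2 + 2·m_3 = 6(Δ_2 - Δ_1) = 15
Natural end conditions: m_0 = m_3 = 0.
Hence m_0 = 0, m_1 = -33/10, m_2 = 27/10, m_3 = 0.

-3.3000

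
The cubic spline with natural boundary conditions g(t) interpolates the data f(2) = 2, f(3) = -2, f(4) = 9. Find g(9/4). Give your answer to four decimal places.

0.1211

Let σ_i = g''(x_i). Step sizes h_i = 1, 1; slopes of the chords Δ_i = (y_(i+1) - y_i)/h_i = -4, 11.
  1·σ_0 + 4·σ_1 + 1·σ_2 = 6(Δ_1 - Δ_0) = 90
Natural end conditions: σ_0 = σ_2 = 0.
Forward elimination and back-substitution give σ_0 = 0, σ_1 = 45/2, σ_2 = 0.
On [2, 3], g(t) = 2 - 31/4·(t - 2) + 0·(t - 2)² + 15/4·(t - 2)³.
With (t - 2) = 1/4: g(9/4) = 31/256.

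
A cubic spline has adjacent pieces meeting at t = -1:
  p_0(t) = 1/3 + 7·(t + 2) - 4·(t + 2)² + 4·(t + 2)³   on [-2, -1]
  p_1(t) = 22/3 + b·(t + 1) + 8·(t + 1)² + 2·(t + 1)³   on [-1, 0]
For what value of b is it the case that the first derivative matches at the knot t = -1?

p_0'(t) = 7 - 8·(t + 2) + 12·(t + 2)², so p_0'(-1) = 11. On the right, p_1'(-1) = b, so b = 11.

11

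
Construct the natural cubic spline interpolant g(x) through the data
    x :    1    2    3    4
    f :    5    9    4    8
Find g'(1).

7

Put σ_i = g'' at the i-th knot. Here h = (1, 1, 1) and Δ = (4, -5, 4), so the interior equations h_(i-1)·σ_(i-1) + 2(h_(i-1)+h_i)·σ_i + h_i·σ_(i+1) = 6(Δ_i − Δ_(i-1)) read
  1·σ_0 + 4·σ_1 + 1·σ_2 = 6(Δ_1 - Δ_0) = -54
  1·σ_1 + 4·σ_2 + 1·σ_3 = 6(Δ_2 - Δ_1) = 54
Natural end conditions: σ_0 = σ_3 = 0.
Hence σ_0 = 0, σ_1 = -18, σ_2 = 18, σ_3 = 0.
On [1, 2], g'(x) = b_0 + 2c_0·(x - 1) + 3d_0·(x - 1)² with b_0 = Δ_0 - h_0(2σ_0 + σ_1)/6 = 7, c_0 = σ_0/2 = 0, d_0 = (σ_1 - σ_0)/(6h_0) = -3. So g'(1) = 7.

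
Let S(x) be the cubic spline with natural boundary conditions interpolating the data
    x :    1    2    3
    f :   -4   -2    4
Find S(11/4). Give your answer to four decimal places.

Let M_i = S''(x_i). Step sizes h_i = 1, 1; slopes of the chords Δ_i = (y_(i+1) - y_i)/h_i = 2, 6.
  1·M_0 + 4·M_1 + 1·M_2 = 6(Δ_1 - Δ_0) = 24
Natural end conditions: M_0 = M_2 = 0.
Solving: M_0 = 0, M_1 = 6, M_2 = 0.
On [2, 3], S(x) = -2 + 4·(x - 2) + 3·(x - 2)² - 1·(x - 2)³.
With (x - 2) = 3/4: S(11/4) = 145/64.

2.2656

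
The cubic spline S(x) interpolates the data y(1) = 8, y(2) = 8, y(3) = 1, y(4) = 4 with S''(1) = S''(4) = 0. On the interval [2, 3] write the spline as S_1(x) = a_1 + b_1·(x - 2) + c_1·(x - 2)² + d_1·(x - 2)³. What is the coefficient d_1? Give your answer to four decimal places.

With σ_i denoting the second derivative at x_i, h_i = 1, 1, 1, and Δ_i = (y_(i+1) − y_i)/h_i = 0, -7, 3:
  1·σ_0 + 4·σ_1 + 1·σ_2 = 6(Δ_1 - Δ_0) = -42
  1·σ_1 + 4·σ_2 + 1·σ_3 = 6(Δ_2 - Δ_1) = 60
Natural end conditions: σ_0 = σ_3 = 0.
Hence σ_0 = 0, σ_1 = -76/5, σ_2 = 94/5, σ_3 = 0.
On [2, 3], with S_1(x) = a_1 + b_1·(x - 2) + c_1·(x - 2)² + d_1·(x - 2)³: c_1 = σ_1/2 = -38/5, d_1 = (σ_2 - σ_1)/(6h_1) = 17/3, b_1 = Δ_1 - h_1(2σ_1 + σ_2)/6 = -76/15.

5.6667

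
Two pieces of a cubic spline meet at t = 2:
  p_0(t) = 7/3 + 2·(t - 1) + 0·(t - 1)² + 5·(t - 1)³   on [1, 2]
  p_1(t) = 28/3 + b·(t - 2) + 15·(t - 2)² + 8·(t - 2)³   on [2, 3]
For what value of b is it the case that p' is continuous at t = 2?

17

p_0'(t) = 2 + 0·(t - 1) + 15·(t - 1)², so p_0'(2) = 17. On the right, p_1'(2) = b, so b = 17.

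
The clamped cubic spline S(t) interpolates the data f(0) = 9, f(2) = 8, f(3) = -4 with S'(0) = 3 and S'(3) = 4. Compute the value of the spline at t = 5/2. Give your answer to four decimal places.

-0.2604

Let M_i = S''(x_i). Step sizes h_i = 2, 1; slopes of the chords Δ_i = (y_(i+1) - y_i)/h_i = -1/2, -12.
  2·M_0 + 6·M_1 + 1·M_2 = 6(Δ_1 - Δ_0) = -69
Clamped end conditions give two more equations: 2h_0·M_0 + h_0·M_1 = 6(Δ_0 - S'(0)) = -21 and h_1·M_1 + 2h_1·M_2 = 6(S'(3) - Δ_1) = 96.
Forward elimination and back-substitution give M_0 = 79/12, M_1 = -71/3, M_2 = 359/6.
On [2, 3], S(t) = 8 - 169/12·(t - 2) - 71/6·(t - 2)² + 167/12·(t - 2)³.
With (t - 2) = 1/2: S(5/2) = -25/96.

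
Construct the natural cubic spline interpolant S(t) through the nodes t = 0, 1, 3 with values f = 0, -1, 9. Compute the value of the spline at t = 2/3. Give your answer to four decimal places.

Put σ_i = S'' at the i-th knot. Here h = (1, 2) and Δ = (-1, 5), so the interior equations h_(i-1)·σ_(i-1) + 2(h_(i-1)+h_i)·σ_i + h_i·σ_(i+1) = 6(Δ_i − Δ_(i-1)) read
  1·σ_0 + 6·σ_1 + 2·σ_2 = 6(Δ_1 - Δ_0) = 36
Natural end conditions: σ_0 = σ_2 = 0.
Solving the tridiagonal system: σ_0 = 0, σ_1 = 6, σ_2 = 0.
On [0, 1], S(t) = 0 - 2·t + 0·t² + 1·t³.
With t = 2/3: S(2/3) = -28/27.

-1.0370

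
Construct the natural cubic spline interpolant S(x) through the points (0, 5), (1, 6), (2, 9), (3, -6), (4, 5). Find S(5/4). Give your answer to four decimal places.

With σ_i denoting the second derivative at x_i, h_i = 1, 1, 1, 1, and Δ_i = (y_(i+1) − y_i)/h_i = 1, 3, -15, 11:
  1·σ_0 + 4·σ_1 + 1·σ_2 = 6(Δ_1 - Δ_0) = 12
  1·σ_1 + 4·σ_2 + 1·σ_3 = 6(Δ_2 - Δ_1) = -108
  1·σ_2 + 4·σ_3 + 1·σ_4 = 6(Δ_3 - Δ_2) = 156
Natural end conditions: σ_0 = σ_4 = 0.
Hence σ_0 = 0, σ_1 = 96/7, σ_2 = -300/7, σ_3 = 348/7, σ_4 = 0.
On [1, 2], S(x) = 6 + 39/7·(x - 1) + 48/7·(x - 1)² - 66/7·(x - 1)³.
With (x - 1) = 1/4: S(5/4) = 1719/224.

7.6741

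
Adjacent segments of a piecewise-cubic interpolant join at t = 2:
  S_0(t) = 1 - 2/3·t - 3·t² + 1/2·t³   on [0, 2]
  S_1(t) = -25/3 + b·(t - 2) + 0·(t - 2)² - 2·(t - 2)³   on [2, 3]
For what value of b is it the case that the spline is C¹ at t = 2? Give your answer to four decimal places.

S_0'(t) = -2/3 - 6·t + 3/2·t², so S_0'(2) = -20/3. On the right, S_1'(2) = b, so b = -20/3.

-6.6667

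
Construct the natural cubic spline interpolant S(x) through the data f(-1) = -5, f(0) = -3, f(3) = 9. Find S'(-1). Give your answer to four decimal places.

Let M_i = S''(x_i). Step sizes h_i = 1, 3; slopes of the chords Δ_i = (y_(i+1) - y_i)/h_i = 2, 4.
  1·M_0 + 8·M_1 + 3·M_2 = 6(Δ_1 - Δ_0) = 12
Natural end conditions: M_0 = M_2 = 0.
Solving the tridiagonal system: M_0 = 0, M_1 = 3/2, M_2 = 0.
On [-1, 0], S'(x) = b_0 + 2c_0·(x + 1) + 3d_0·(x + 1)² with b_0 = Δ_0 - h_0(2M_0 + M_1)/6 = 7/4, c_0 = M_0/2 = 0, d_0 = (M_1 - M_0)/(6h_0) = 1/4. So S'(-1) = 7/4.

1.7500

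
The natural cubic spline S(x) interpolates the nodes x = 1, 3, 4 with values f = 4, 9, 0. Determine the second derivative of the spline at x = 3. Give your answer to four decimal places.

-11.5000

Write M_i for S''(x_i). With h_i = 2, 1 and divided differences Δ_i = 5/2, -9, the continuity of S' gives the tridiagonal system
  2·M_0 + 6·M_1 + 1·M_2 = 6(Δ_1 - Δ_0) = -69
Natural end conditions: M_0 = M_2 = 0.
Forward elimination and back-substitution give M_0 = 0, M_1 = -23/2, M_2 = 0.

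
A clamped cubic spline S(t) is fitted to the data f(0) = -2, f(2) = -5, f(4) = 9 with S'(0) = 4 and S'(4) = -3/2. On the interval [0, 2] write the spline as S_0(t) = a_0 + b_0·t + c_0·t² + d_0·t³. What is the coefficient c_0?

-8

Let M_i = S''(x_i). Step sizes h_i = 2, 2; slopes of the chords Δ_i = (y_(i+1) - y_i)/h_i = -3/2, 7.
  2·M_0 + 8·M_1 + 2·M_2 = 6(Δ_1 - Δ_0) = 51
Clamped end conditions give two more equations: 2h_0·M_0 + h_0·M_1 = 6(Δ_0 - S'(0)) = -33 and h_1·M_1 + 2h_1·M_2 = 6(S'(4) - Δ_1) = -51.
Forward elimination and back-substitution give M_0 = -16, M_1 = 31/2, M_2 = -41/2.
On [0, 2], with S_0(t) = a_0 + b_0·t + c_0·t² + d_0·t³: c_0 = M_0/2 = -8, d_0 = (M_1 - M_0)/(6h_0) = 21/8, b_0 = Δ_0 - h_0(2M_0 + M_1)/6 = 4.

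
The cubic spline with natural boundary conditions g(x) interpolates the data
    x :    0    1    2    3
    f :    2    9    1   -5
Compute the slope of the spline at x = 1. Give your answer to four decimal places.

-1.2667

Put m_i = g'' at the i-th knot. Here h = (1, 1, 1) and Δ = (7, -8, -6), so the interior equations h_(i-1)·m_(i-1) + 2(h_(i-1)+h_i)·m_i + h_i·m_(i+1) = 6(Δ_i − Δ_(i-1)) read
  1·m_0 + 4·m_1 + 1·m_2 = 6(Δ_1 - Δ_0) = -90
  1·m_1 + 4·m_2 + 1·m_3 = 6(Δ_2 - Δ_1) = 12
Natural end conditions: m_0 = m_3 = 0.
Forward elimination and back-substitution give m_0 = 0, m_1 = -124/5, m_2 = 46/5, m_3 = 0.
On [1, 2], g'(x) = b_1 + 2c_1·(x - 1) + 3d_1·(x - 1)² with b_1 = Δ_1 - h_1(2m_1 + m_2)/6 = -19/15, c_1 = m_1/2 = -62/5, d_1 = (m_2 - m_1)/(6h_1) = 17/3. So g'(1) = -19/15.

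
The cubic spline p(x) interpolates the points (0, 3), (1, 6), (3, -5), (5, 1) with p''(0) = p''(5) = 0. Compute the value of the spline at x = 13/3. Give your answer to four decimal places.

-2.8316

With σ_i denoting the second derivative at x_i, h_i = 1, 2, 2, and Δ_i = (y_(i+1) − y_i)/h_i = 3, -11/2, 3:
  1·σ_0 + 6·σ_1 + 2·σ_2 = 6(Δ_1 - Δ_0) = -51
  2·σ_1 + 8·σ_2 + 2·σ_3 = 6(Δ_2 - Δ_1) = 51
Natural end conditions: σ_0 = σ_3 = 0.
Hence σ_0 = 0, σ_1 = -255/22, σ_2 = 102/11, σ_3 = 0.
On [3, 5], p(x) = -5 - 35/11·(x - 3) + 51/11·(x - 3)² - 17/22·(x - 3)³.
With (x - 3) = 4/3: p(13/3) = -841/297.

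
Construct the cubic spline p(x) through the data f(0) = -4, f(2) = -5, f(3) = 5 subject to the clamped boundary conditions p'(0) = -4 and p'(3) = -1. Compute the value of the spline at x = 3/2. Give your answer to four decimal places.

With m_i denoting the second derivative at x_i, h_i = 2, 1, and Δ_i = (y_(i+1) − y_i)/h_i = -1/2, 10:
  2·m_0 + 6·m_1 + 1·m_2 = 6(Δ_1 - Δ_0) = 63
Clamped end conditions give two more equations: 2h_0·m_0 + h_0·m_1 = 6(Δ_0 - p'(0)) = 21 and h_1·m_1 + 2h_1·m_2 = 6(p'(3) - Δ_1) = -66.
Solving: m_0 = -17/4, m_1 = 19, m_2 = -85/2.
On [0, 2], p(x) = -4 - 4·x - 17/8·x² + 31/16·x³.
With x = 3/2: p(3/2) = -1055/128.

-8.2422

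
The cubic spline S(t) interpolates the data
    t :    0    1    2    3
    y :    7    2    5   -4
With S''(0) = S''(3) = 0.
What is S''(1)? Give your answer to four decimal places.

With M_i denoting the second derivative at x_i, h_i = 1, 1, 1, and Δ_i = (y_(i+1) − y_i)/h_i = -5, 3, -9:
  1·M_0 + 4·M_1 + 1·M_2 = 6(Δ_1 - Δ_0) = 48
  1·M_1 + 4·M_2 + 1·M_3 = 6(Δ_2 - Δ_1) = -72
Natural end conditions: M_0 = M_3 = 0.
Hence M_0 = 0, M_1 = 88/5, M_2 = -112/5, M_3 = 0.

17.6000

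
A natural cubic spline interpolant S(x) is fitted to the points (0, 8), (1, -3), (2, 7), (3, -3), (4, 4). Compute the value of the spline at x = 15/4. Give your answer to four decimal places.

0.7600

Let m_i = S''(x_i). Step sizes h_i = 1, 1, 1, 1; slopes of the chords Δ_i = (y_(i+1) - y_i)/h_i = -11, 10, -10, 7.
  1·m_0 + 4·m_1 + 1·m_2 = 6(Δ_1 - Δ_0) = 126
  1·m_1 + 4·m_2 + 1·m_3 = 6(Δ_2 - Δ_1) = -120
  1·m_2 + 4·m_3 + 1·m_4 = 6(Δ_3 - Δ_2) = 102
Natural end conditions: m_0 = m_4 = 0.
Solving the tridiagonal system: m_0 = 0, m_1 = 309/7, m_2 = -354/7, m_3 = 267/7, m_4 = 0.
On [3, 4], S(x) = -3 - 40/7·(x - 3) + 267/14·(x - 3)² - 89/14·(x - 3)³.
With (x - 3) = 3/4: S(15/4) = 681/896.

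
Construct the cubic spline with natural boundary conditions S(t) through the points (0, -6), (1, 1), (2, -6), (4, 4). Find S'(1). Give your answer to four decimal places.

-1.3478

Write σ_i for S''(x_i). With h_i = 1, 1, 2 and divided differences Δ_i = 7, -7, 5, the continuity of S' gives the tridiagonal system
  1·σ_0 + 4·σ_1 + 1·σ_2 = 6(Δ_1 - Δ_0) = -84
  1·σ_1 + 6·σ_2 + 2·σ_3 = 6(Δ_2 - Δ_1) = 72
Natural end conditions: σ_0 = σ_3 = 0.
Solving: σ_0 = 0, σ_1 = -576/23, σ_2 = 372/23, σ_3 = 0.
On [1, 2], S'(t) = b_1 + 2c_1·(t - 1) + 3d_1·(t - 1)² with b_1 = Δ_1 - h_1(2σ_1 + σ_2)/6 = -31/23, c_1 = σ_1/2 = -288/23, d_1 = (σ_2 - σ_1)/(6h_1) = 158/23. So S'(1) = -31/23.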